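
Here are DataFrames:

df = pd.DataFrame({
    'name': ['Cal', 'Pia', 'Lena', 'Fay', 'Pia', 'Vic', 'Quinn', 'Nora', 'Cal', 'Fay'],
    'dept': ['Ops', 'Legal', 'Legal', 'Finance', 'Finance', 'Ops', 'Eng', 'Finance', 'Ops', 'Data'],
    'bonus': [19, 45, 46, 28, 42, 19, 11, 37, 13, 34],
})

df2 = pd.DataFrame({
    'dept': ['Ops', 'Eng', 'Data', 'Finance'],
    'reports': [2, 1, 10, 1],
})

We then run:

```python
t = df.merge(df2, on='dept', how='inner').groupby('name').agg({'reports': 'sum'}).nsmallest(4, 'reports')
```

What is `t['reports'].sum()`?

merge on 'dept' (how='inner') → 8 rows:
    name     dept  bonus  reports
0    Cal      Ops     19        2
1    Fay  Finance     28        1
2    Pia  Finance     42        1
3    Vic      Ops     19        2
4  Quinn      Eng     11        1
5   Nora  Finance     37        1
6    Cal      Ops     13        2
7    Fay     Data     34       10
group by name, sum of reports:
       reports
name          
Cal          4
Fay         11
Nora         1
Pia          1
Quinn        1
Vic          2
take 4 rows with smallest reports:
       reports
name          
Nora         1
Pia          1
Quinn        1
Vic          2
Hence 5.

5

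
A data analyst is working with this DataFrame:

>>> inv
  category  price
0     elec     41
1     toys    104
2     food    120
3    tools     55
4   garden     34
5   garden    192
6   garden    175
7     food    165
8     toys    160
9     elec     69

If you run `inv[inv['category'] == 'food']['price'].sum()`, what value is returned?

filter rows where category == 'food':
  category  price
2     food    120
7     food    165

285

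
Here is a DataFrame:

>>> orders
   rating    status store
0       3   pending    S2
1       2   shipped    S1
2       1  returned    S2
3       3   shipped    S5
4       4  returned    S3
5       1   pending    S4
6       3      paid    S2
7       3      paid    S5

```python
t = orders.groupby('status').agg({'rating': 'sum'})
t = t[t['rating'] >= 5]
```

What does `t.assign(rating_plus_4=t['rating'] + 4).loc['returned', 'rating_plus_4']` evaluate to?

9

group by status, sum of rating:
          rating
status          
paid           6
pending        4
returned       5
shipped        5
filter rows where rating >= 5:
          rating
status          
paid           6
returned       5
shipped        5
add column rating_plus_4 = t['rating'] + 4:
          rating  rating_plus_4
status                         
paid           6             10
returned       5              9
shipped        5              9
So loc['returned', 'rating_plus_4'] = 9.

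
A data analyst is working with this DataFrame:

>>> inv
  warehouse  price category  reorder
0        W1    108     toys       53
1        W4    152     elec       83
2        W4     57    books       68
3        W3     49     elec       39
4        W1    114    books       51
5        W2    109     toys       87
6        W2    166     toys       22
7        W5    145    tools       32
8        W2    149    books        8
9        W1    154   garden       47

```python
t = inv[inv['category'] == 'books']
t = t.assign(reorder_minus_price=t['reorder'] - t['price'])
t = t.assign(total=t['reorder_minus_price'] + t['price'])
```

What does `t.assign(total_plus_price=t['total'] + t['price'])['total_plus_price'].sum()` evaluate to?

447

filter rows where category == 'books':
  warehouse  price category  reorder
2        W4     57    books       68
4        W1    114    books       51
8        W2    149    books        8
add column reorder_minus_price = t['reorder'] - t['price']:
  warehouse  price category  reorder  reorder_minus_price
2        W4     57    books       68                   11
4        W1    114    books       51                  -63
8        W2    149    books        8                 -141
add column total = t['reorder_minus_price'] + t['price']:
  warehouse  price category  reorder  reorder_minus_price  total
2        W4     57    books       68                   11     68
4        W1    114    books       51                  -63     51
8        W2    149    books        8                 -141      8
add column total_plus_price = t['total'] + t['price']:
  warehouse  price category  reorder  reorder_minus_price  total  total_plus_price
2        W4     57    books       68                   11     68               125
4        W1    114    books       51                  -63     51               165
8        W2    149    books        8                 -141      8               157
The sum of column 'total_plus_price' is 447.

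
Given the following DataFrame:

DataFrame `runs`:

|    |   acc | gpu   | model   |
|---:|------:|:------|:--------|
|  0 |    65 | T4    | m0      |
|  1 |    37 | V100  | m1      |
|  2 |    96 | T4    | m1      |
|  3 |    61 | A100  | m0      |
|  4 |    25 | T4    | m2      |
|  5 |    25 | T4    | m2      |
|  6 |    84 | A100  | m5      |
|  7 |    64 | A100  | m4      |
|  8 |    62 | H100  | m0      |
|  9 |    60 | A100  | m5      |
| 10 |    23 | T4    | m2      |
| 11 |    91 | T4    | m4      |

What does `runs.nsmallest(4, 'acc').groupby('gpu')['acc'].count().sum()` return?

take 4 rows with smallest acc:
    acc   gpu model
10   23    T4    m2
4    25    T4    m2
5    25    T4    m2
1    37  V100    m1
group by gpu, count of acc:
gpu
T4      3
V100    1
Name: acc, dtype: int64
Taking the sum of the resulting series gives 4.

4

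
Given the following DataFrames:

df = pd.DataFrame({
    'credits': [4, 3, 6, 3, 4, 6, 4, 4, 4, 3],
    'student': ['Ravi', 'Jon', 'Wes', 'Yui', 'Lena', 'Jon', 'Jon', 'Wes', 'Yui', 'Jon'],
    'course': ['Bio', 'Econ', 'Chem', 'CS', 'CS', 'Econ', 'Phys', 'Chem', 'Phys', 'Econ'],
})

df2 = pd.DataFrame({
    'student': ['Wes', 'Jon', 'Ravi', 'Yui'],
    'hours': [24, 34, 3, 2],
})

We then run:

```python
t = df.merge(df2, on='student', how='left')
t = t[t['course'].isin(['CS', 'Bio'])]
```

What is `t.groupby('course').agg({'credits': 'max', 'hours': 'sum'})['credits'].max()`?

4

merge on 'student' (how='left') → 10 rows:
   credits student course  hours
0        4    Ravi    Bio    3.0
1        3     Jon   Econ   34.0
2        6     Wes   Chem   24.0
3        3     Yui     CS    2.0
4        4    Lena     CS    NaN
5        6     Jon   Econ   34.0
6        4     Jon   Phys   34.0
7        4     Wes   Chem   24.0
8        4     Yui   Phys    2.0
9        3     Jon   Econ   34.0
filter rows where course in ['CS', 'Bio']:
   credits student course  hours
0        4    Ravi    Bio    3.0
3        3     Yui     CS    2.0
4        4    Lena     CS    NaN
group by course: max(credits), sum(hours):
        credits  hours
course                
Bio           4    3.0
CS            4    2.0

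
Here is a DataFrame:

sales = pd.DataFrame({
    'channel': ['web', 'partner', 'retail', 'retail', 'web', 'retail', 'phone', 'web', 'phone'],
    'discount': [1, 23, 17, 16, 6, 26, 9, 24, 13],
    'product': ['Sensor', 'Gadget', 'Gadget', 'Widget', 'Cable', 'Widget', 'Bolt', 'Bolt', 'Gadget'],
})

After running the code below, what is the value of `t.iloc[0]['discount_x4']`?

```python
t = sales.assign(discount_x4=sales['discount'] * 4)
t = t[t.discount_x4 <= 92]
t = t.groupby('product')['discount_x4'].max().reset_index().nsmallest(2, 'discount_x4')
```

4

add column discount_x4 = sales['discount'] * 4:
   channel  discount product  discount_x4
0      web         1  Sensor            4
1  partner        23  Gadget           92
2   retail        17  Gadget           68
3   retail        16  Widget           64
4      web         6   Cable           24
5   retail        26  Widget          104
6    phone         9    Bolt           36
7      web        24    Bolt           96
8    phone        13  Gadget           52
filter rows where discount_x4 <= 92:
   channel  discount product  discount_x4
0      web         1  Sensor            4
1  partner        23  Gadget           92
2   retail        17  Gadget           68
3   retail        16  Widget           64
4      web         6   Cable           24
6    phone         9    Bolt           36
8    phone        13  Gadget           52
group by product, max of discount_x4:
product
Bolt      36
Cable     24
Gadget    92
Sensor     4
Widget    64
Name: discount_x4, dtype: int64
reset_index():
  product  discount_x4
0    Bolt           36
1   Cable           24
2  Gadget           92
3  Sensor            4
4  Widget           64
take 2 rows with smallest discount_x4:
  product  discount_x4
3  Sensor            4
1   Cable           24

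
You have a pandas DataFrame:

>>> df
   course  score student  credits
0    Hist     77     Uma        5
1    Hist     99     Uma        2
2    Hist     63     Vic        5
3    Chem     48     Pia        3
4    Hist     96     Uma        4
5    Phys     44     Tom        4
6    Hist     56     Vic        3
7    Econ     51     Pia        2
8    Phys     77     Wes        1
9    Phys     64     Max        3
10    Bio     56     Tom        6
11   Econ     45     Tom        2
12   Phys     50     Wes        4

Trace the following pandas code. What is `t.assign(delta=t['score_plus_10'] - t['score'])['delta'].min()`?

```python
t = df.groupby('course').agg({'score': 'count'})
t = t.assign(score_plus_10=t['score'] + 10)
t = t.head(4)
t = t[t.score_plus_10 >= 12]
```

10

group by course, count of score:
        score
course       
Bio         1
Chem        1
Econ        2
Hist        5
Phys        4
add column score_plus_10 = t['score'] + 10:
        score  score_plus_10
course                      
Bio         1             11
Chem        1             11
Econ        2             12
Hist        5             15
Phys        4             14
take first 4 rows:
        score  score_plus_10
course                      
Bio         1             11
Chem        1             11
Econ        2             12
Hist        5             15
filter rows where score_plus_10 >= 12:
        score  score_plus_10
course                      
Econ        2             12
Hist        5             15
add column delta = t['score_plus_10'] - t['score']:
        score  score_plus_10  delta
course                             
Econ        2             12     10
Hist        5             15     10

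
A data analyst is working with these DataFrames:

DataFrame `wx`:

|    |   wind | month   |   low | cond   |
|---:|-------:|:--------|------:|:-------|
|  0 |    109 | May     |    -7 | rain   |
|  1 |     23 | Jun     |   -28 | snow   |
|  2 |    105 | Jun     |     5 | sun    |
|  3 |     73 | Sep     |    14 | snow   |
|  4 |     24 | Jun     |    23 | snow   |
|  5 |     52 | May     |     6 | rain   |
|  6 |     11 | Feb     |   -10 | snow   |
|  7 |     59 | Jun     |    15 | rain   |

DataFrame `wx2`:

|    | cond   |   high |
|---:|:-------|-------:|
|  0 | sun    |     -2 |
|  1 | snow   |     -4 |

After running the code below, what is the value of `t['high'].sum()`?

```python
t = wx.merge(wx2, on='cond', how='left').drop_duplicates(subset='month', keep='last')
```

merge on 'cond' (how='left') → 8 rows:
   wind month  low  cond  high
0   109   May   -7  rain   NaN
1    23   Jun  -28  snow  -4.0
2   105   Jun    5   sun  -2.0
3    73   Sep   14  snow  -4.0
4    24   Jun   23  snow  -4.0
5    52   May    6  rain   NaN
6    11   Feb  -10  snow  -4.0
7    59   Jun   15  rain   NaN
drop duplicate month (keep=last):
   wind month  low  cond  high
3    73   Sep   14  snow  -4.0
5    52   May    6  rain   NaN
6    11   Feb  -10  snow  -4.0
7    59   Jun   15  rain   NaN

-8.0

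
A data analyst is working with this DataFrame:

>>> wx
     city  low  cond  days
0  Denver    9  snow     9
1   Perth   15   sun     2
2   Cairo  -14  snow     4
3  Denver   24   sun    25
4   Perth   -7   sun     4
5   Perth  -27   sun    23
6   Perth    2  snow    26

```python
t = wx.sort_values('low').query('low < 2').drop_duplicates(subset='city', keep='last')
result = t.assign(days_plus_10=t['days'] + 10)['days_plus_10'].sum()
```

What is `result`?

sort by low:
     city  low  cond  days
5   Perth  -27   sun    23
2   Cairo  -14  snow     4
4   Perth   -7   sun     4
6   Perth    2  snow    26
0  Denver    9  snow     9
1   Perth   15   sun     2
3  Denver   24   sun    25
filter rows where low < 2:
    city  low  cond  days
5  Perth  -27   sun    23
2  Cairo  -14  snow     4
4  Perth   -7   sun     4
drop duplicate city (keep=last):
    city  low  cond  days
2  Cairo  -14  snow     4
4  Perth   -7   sun     4
add column days_plus_10 = t['days'] + 10:
    city  low  cond  days  days_plus_10
2  Cairo  -14  snow     4            14
4  Perth   -7   sun     4            14
Finally, sum of column 'days_plus_10' = 28.

28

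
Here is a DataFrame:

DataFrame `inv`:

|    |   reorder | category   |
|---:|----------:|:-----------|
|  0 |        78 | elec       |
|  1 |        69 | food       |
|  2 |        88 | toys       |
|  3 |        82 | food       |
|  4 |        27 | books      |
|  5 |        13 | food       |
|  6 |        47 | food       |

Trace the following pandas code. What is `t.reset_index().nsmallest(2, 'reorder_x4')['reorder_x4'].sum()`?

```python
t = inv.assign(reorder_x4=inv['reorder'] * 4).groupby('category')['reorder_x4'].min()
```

160

add column reorder_x4 = inv['reorder'] * 4:
   reorder category  reorder_x4
0       78     elec         312
1       69     food         276
2       88     toys         352
3       82     food         328
4       27    books         108
5       13     food          52
6       47     food         188
group by category, min of reorder_x4:
category
books    108
elec     312
food      52
toys     352
Name: reorder_x4, dtype: int64
reset_index():
  category  reorder_x4
0    books         108
1     elec         312
2     food          52
3     toys         352
take 2 rows with smallest reorder_x4:
  category  reorder_x4
2     food          52
0    books         108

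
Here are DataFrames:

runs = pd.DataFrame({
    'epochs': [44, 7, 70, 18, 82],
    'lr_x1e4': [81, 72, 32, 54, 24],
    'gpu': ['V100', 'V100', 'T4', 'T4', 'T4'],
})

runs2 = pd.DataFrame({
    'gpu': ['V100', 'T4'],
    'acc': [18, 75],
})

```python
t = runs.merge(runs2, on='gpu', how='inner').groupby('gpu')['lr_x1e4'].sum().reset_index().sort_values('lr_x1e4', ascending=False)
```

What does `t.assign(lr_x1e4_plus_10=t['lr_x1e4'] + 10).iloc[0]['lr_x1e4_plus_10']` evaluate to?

merge on 'gpu' (how='inner') → 5 rows:
   epochs  lr_x1e4   gpu  acc
0      44       81  V100   18
1       7       72  V100   18
2      70       32    T4   75
3      18       54    T4   75
4      82       24    T4   75
group by gpu, sum of lr_x1e4:
gpu
T4      110
V100    153
Name: lr_x1e4, dtype: int64
reset_index():
    gpu  lr_x1e4
0    T4      110
1  V100      153
sort by lr_x1e4 descending:
    gpu  lr_x1e4
1  V100      153
0    T4      110
add column lr_x1e4_plus_10 = t['lr_x1e4'] + 10:
    gpu  lr_x1e4  lr_x1e4_plus_10
1  V100      153              163
0    T4      110              120
Then the value at position 0, column 'lr_x1e4_plus_10': 163

163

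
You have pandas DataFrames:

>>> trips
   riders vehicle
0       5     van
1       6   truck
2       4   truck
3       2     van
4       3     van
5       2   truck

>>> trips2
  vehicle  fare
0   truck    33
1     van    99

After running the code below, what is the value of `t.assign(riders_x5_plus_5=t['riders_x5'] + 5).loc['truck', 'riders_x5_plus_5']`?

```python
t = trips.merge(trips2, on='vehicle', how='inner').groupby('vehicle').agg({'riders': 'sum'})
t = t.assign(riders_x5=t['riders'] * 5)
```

merge on 'vehicle' (how='inner') → 6 rows:
   riders vehicle  fare
0       5     van    99
1       6   truck    33
2       4   truck    33
3       2     van    99
4       3     van    99
5       2   truck    33
group by vehicle, sum of riders:
         riders
vehicle        
truck        12
van          10
add column riders_x5 = t['riders'] * 5:
         riders  riders_x5
vehicle                   
truck        12         60
van          10         50
add column riders_x5_plus_5 = t['riders_x5'] + 5:
         riders  riders_x5  riders_x5_plus_5
vehicle                                     
truck        12         60                65
van          10         50                55
The value at row 'truck', column 'riders_x5_plus_5' is 65.

65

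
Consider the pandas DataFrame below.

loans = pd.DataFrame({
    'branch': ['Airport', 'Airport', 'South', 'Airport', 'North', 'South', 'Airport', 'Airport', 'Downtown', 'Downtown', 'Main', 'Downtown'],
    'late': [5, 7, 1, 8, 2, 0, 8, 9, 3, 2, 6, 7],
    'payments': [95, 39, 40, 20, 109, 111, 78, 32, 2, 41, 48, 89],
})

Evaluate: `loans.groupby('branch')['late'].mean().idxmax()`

group by branch, mean of late:
branch
Airport     7.4
Downtown    4.0
Main        6.0
North       2.0
South       0.5
Name: late, dtype: float64
Reading off the label with the largest value, we get Airport.

Airport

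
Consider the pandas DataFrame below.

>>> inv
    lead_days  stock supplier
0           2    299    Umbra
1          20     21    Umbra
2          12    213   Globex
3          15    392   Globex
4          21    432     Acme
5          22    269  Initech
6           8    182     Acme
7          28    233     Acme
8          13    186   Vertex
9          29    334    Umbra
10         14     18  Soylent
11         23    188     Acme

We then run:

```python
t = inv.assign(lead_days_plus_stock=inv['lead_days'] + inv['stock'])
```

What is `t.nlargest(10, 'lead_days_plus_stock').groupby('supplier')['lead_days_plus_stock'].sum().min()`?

add column lead_days_plus_stock = inv['lead_days'] + inv['stock']:
    lead_days  stock supplier  lead_days_plus_stock
0           2    299    Umbra                   301
1          20     21    Umbra                    41
2          12    213   Globex                   225
3          15    392   Globex                   407
4          21    432     Acme                   453
5          22    269  Initech                   291
6           8    182     Acme                   190
7          28    233     Acme                   261
8          13    186   Vertex                   199
9          29    334    Umbra                   363
10         14     18  Soylent                    32
11         23    188     Acme                   211
take 10 rows with largest lead_days_plus_stock:
    lead_days  stock supplier  lead_days_plus_stock
4          21    432     Acme                   453
3          15    392   Globex                   407
9          29    334    Umbra                   363
0           2    299    Umbra                   301
5          22    269  Initech                   291
7          28    233     Acme                   261
2          12    213   Globex                   225
11         23    188     Acme                   211
8          13    186   Vertex                   199
6           8    182     Acme                   190
group by supplier, sum of lead_days_plus_stock:
supplier
Acme       1115
Globex      632
Initech     291
Umbra       664
Vertex      199
Name: lead_days_plus_stock, dtype: int64
Reading off the min of the resulting series, we get 199.

199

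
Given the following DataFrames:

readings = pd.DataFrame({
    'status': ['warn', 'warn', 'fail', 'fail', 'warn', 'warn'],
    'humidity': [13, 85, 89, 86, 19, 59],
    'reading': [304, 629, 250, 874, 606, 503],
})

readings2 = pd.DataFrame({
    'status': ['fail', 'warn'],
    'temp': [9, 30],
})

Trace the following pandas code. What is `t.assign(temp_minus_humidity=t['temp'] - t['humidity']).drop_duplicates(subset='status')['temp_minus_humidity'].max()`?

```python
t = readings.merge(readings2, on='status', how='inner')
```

17

merge on 'status' (how='inner') → 6 rows:
  status  humidity  reading  temp
0   warn        13      304    30
1   warn        85      629    30
2   fail        89      250     9
3   fail        86      874     9
4   warn        19      606    30
5   warn        59      503    30
add column temp_minus_humidity = t['temp'] - t['humidity']:
  status  humidity  reading  temp  temp_minus_humidity
0   warn        13      304    30                   17
1   warn        85      629    30                  -55
2   fail        89      250     9                  -80
3   fail        86      874     9                  -77
4   warn        19      606    30                   11
5   warn        59      503    30                  -29
drop duplicate status (keep=first):
  status  humidity  reading  temp  temp_minus_humidity
0   warn        13      304    30                   17
2   fail        89      250     9                  -80
So max() = 17.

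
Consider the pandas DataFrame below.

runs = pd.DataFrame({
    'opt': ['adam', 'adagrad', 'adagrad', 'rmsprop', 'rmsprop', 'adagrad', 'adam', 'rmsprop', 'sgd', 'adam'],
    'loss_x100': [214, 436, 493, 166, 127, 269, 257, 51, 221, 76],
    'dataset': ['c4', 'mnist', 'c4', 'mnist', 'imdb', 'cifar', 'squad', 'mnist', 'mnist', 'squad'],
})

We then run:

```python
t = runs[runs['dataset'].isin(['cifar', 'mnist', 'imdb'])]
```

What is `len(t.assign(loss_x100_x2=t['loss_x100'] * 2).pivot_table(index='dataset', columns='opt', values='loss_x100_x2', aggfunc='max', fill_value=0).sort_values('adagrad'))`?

filter rows where dataset in ['cifar', 'mnist', 'imdb']:
       opt  loss_x100 dataset
1  adagrad        436   mnist
3  rmsprop        166   mnist
4  rmsprop        127    imdb
5  adagrad        269   cifar
7  rmsprop         51   mnist
8      sgd        221   mnist
add column loss_x100_x2 = t['loss_x100'] * 2:
       opt  loss_x100 dataset  loss_x100_x2
1  adagrad        436   mnist           872
3  rmsprop        166   mnist           332
4  rmsprop        127    imdb           254
5  adagrad        269   cifar           538
7  rmsprop         51   mnist           102
8      sgd        221   mnist           442
pivot: rows=dataset, cols=opt, max(loss_x100_x2):
opt      adagrad  rmsprop  sgd
dataset                       
cifar        538        0    0
imdb           0      254    0
mnist        872      332  442
sort by adagrad:
opt      adagrad  rmsprop  sgd
dataset                       
imdb           0      254    0
cifar        538        0    0
mnist        872      332  442

3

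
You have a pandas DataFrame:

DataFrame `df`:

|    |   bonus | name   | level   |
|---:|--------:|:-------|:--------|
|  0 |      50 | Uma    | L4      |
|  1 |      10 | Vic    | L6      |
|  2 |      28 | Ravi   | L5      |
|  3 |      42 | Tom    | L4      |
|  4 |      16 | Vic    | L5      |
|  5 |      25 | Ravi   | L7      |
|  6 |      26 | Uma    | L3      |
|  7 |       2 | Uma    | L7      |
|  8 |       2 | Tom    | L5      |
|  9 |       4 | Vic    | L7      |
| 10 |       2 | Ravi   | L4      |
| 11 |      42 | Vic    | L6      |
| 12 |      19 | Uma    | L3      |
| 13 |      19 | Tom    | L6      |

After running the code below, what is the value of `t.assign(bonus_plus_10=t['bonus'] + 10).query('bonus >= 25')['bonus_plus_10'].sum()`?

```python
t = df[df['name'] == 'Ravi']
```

filter rows where name == 'Ravi':
    bonus  name level
2      28  Ravi    L5
5      25  Ravi    L7
10      2  Ravi    L4
add column bonus_plus_10 = t['bonus'] + 10:
    bonus  name level  bonus_plus_10
2      28  Ravi    L5             38
5      25  Ravi    L7             35
10      2  Ravi    L4             12
filter rows where bonus >= 25:
   bonus  name level  bonus_plus_10
2     28  Ravi    L5             38
5     25  Ravi    L7             35
Finally, sum of column 'bonus_plus_10' = 73.

73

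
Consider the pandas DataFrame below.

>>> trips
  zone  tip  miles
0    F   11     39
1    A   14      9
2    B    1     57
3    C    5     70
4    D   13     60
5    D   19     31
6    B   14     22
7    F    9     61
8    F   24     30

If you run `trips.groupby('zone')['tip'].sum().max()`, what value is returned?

44

group by zone, sum of tip:
zone
A    14
B    15
C     5
D    32
F    44
Name: tip, dtype: int64
max of the resulting series → 44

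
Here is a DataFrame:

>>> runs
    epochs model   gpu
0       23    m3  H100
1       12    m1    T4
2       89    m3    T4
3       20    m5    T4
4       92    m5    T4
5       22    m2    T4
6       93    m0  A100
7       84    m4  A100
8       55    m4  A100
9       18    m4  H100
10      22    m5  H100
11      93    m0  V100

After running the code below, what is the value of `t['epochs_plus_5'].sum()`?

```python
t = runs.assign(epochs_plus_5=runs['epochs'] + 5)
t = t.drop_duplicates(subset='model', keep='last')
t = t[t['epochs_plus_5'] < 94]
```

94

add column epochs_plus_5 = runs['epochs'] + 5:
    epochs model   gpu  epochs_plus_5
0       23    m3  H100             28
1       12    m1    T4             17
2       89    m3    T4             94
3       20    m5    T4             25
4       92    m5    T4             97
5       22    m2    T4             27
6       93    m0  A100             98
7       84    m4  A100             89
8       55    m4  A100             60
9       18    m4  H100             23
10      22    m5  H100             27
11      93    m0  V100             98
drop duplicate model (keep=last):
    epochs model   gpu  epochs_plus_5
1       12    m1    T4             17
2       89    m3    T4             94
5       22    m2    T4             27
9       18    m4  H100             23
10      22    m5  H100             27
11      93    m0  V100             98
filter rows where epochs_plus_5 < 94:
    epochs model   gpu  epochs_plus_5
1       12    m1    T4             17
5       22    m2    T4             27
9       18    m4  H100             23
10      22    m5  H100             27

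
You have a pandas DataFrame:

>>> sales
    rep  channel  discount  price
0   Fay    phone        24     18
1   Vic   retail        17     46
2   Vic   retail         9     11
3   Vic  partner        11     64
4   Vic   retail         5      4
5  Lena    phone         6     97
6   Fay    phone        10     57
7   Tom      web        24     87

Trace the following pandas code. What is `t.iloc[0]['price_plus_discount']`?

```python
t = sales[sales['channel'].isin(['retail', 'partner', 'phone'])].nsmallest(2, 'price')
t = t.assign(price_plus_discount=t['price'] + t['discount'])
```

9

filter rows where channel in ['retail', 'partner', 'phone']:
    rep  channel  discount  price
0   Fay    phone        24     18
1   Vic   retail        17     46
2   Vic   retail         9     11
3   Vic  partner        11     64
4   Vic   retail         5      4
5  Lena    phone         6     97
6   Fay    phone        10     57
take 2 rows with smallest price:
   rep channel  discount  price
4  Vic  retail         5      4
2  Vic  retail         9     11
add column price_plus_discount = t['price'] + t['discount']:
   rep channel  discount  price  price_plus_discount
4  Vic  retail         5      4                    9
2  Vic  retail         9     11                   20
Hence 9.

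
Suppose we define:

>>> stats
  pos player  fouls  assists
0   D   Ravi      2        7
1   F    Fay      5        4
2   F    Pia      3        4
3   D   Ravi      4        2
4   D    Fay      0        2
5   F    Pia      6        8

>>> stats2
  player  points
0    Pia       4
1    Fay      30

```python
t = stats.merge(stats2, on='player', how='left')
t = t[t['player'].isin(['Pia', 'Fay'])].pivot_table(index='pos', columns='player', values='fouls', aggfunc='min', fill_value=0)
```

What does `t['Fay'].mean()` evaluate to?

merge on 'player' (how='left') → 6 rows:
  pos player  fouls  assists  points
0   D   Ravi      2        7     NaN
1   F    Fay      5        4    30.0
2   F    Pia      3        4     4.0
3   D   Ravi      4        2     NaN
4   D    Fay      0        2    30.0
5   F    Pia      6        8     4.0
filter rows where player in ['Pia', 'Fay']:
  pos player  fouls  assists  points
1   F    Fay      5        4    30.0
2   F    Pia      3        4     4.0
4   D    Fay      0        2    30.0
5   F    Pia      6        8     4.0
pivot: rows=pos, cols=player, min(fouls):
player  Fay  Pia
pos             
D         0    0
F         5    3
Hence 2.5.

2.5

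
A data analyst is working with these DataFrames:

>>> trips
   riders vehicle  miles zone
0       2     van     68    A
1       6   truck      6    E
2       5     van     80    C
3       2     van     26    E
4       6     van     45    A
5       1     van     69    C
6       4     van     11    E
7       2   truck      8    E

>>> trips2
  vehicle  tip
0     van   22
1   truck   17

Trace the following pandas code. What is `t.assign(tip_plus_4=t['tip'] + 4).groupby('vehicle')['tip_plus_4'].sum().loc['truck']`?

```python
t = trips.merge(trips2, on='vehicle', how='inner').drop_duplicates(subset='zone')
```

merge on 'vehicle' (how='inner') → 8 rows:
   riders vehicle  miles zone  tip
0       2     van     68    A   22
1       6   truck      6    E   17
2       5     van     80    C   22
3       2     van     26    E   22
4       6     van     45    A   22
5       1     van     69    C   22
6       4     van     11    E   22
7       2   truck      8    E   17
drop duplicate zone (keep=first):
   riders vehicle  miles zone  tip
0       2     van     68    A   22
1       6   truck      6    E   17
2       5     van     80    C   22
add column tip_plus_4 = t['tip'] + 4:
   riders vehicle  miles zone  tip  tip_plus_4
0       2     van     68    A   22          26
1       6   truck      6    E   17          21
2       5     van     80    C   22          26
group by vehicle, sum of tip_plus_4:
vehicle
truck    21
van      52
Name: tip_plus_4, dtype: int64

21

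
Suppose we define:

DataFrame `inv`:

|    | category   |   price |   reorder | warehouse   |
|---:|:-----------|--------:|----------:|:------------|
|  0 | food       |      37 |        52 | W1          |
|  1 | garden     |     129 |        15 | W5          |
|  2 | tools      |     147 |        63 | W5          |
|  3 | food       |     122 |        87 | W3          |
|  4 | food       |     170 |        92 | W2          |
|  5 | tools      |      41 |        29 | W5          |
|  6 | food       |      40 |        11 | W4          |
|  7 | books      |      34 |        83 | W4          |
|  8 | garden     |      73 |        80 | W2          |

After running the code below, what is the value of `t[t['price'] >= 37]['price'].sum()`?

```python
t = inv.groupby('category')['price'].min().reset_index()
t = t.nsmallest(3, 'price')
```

group by category, min of price:
category
books     34
food      37
garden    73
tools     41
Name: price, dtype: int64
reset_index():
  category  price
0    books     34
1     food     37
2   garden     73
3    tools     41
take 3 rows with smallest price:
  category  price
0    books     34
1     food     37
3    tools     41
filter rows where price >= 37:
  category  price
1     food     37
3    tools     41
Hence 78.

78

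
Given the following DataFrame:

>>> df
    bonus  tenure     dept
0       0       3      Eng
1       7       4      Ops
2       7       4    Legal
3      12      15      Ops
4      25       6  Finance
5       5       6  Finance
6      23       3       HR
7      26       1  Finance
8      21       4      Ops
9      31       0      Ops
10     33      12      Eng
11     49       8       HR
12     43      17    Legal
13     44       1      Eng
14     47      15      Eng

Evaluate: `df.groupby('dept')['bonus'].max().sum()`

196

group by dept, max of bonus:
dept
Eng        47
Finance    26
HR         49
Legal      43
Ops        31
Name: bonus, dtype: int64
So sum() = 196.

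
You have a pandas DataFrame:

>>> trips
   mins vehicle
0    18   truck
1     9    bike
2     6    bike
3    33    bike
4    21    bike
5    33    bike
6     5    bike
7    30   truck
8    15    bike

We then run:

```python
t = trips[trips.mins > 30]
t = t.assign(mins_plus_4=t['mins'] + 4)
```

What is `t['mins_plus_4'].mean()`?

filter rows where mins > 30:
   mins vehicle
3    33    bike
5    33    bike
add column mins_plus_4 = t['mins'] + 4:
   mins vehicle  mins_plus_4
3    33    bike           37
5    33    bike           37
The mean of column 'mins_plus_4' is 37.0.

37.0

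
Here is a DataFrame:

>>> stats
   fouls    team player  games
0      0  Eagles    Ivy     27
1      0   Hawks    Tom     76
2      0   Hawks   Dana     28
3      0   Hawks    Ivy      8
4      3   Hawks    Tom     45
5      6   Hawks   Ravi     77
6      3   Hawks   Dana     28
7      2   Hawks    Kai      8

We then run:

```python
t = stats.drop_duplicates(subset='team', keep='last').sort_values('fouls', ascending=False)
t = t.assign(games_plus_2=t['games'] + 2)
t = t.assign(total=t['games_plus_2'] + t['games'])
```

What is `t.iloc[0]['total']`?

drop duplicate team (keep=last):
   fouls    team player  games
0      0  Eagles    Ivy     27
7      2   Hawks    Kai      8
sort by fouls descending:
   fouls    team player  games
7      2   Hawks    Kai      8
0      0  Eagles    Ivy     27
add column games_plus_2 = t['games'] + 2:
   fouls    team player  games  games_plus_2
7      2   Hawks    Kai      8            10
0      0  Eagles    Ivy     27            29
add column total = t['games_plus_2'] + t['games']:
   fouls    team player  games  games_plus_2  total
7      2   Hawks    Kai      8            10     18
0      0  Eagles    Ivy     27            29     56
The value at position 0, column 'total' is 18.

18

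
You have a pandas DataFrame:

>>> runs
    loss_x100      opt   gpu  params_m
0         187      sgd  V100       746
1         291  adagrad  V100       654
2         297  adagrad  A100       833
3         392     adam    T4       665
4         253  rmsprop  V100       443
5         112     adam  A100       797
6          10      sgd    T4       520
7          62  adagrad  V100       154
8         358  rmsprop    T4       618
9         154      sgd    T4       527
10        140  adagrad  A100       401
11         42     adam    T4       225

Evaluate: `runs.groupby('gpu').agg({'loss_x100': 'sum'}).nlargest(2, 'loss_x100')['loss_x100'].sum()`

1749

group by gpu, sum of loss_x100:
      loss_x100
gpu            
A100        549
T4          956
V100        793
take 2 rows with largest loss_x100:
      loss_x100
gpu            
T4          956
V100        793
So sum() = 1749.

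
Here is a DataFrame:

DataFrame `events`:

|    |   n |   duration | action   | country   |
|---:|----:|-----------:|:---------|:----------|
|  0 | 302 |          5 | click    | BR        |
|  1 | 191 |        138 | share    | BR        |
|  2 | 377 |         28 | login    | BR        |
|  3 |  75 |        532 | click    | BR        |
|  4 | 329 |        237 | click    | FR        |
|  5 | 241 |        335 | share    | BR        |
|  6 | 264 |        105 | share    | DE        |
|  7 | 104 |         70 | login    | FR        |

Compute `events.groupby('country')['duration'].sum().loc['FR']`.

307

group by country, sum of duration:
country
BR    1038
DE     105
FR     307
Name: duration, dtype: int64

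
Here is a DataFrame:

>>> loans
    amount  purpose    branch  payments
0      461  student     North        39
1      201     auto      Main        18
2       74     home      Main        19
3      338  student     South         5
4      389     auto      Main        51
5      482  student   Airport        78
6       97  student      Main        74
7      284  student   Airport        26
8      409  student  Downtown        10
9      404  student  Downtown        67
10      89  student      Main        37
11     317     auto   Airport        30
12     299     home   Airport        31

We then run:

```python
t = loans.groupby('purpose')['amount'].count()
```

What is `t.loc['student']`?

8

group by purpose, count of amount:
purpose
auto       3
home       2
student    8
Name: amount, dtype: int64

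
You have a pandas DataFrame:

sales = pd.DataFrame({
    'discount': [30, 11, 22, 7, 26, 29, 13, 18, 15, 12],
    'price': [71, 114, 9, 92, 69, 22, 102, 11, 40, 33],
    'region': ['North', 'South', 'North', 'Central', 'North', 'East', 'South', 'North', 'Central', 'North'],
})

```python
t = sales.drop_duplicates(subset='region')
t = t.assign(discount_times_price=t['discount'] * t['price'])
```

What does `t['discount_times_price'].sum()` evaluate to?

drop duplicate region (keep=first):
   discount  price   region
0        30     71    North
1        11    114    South
3         7     92  Central
5        29     22     East
add column discount_times_price = t['discount'] * t['price']:
   discount  price   region  discount_times_price
0        30     71    North                  2130
1        11    114    South                  1254
3         7     92  Central                   644
5        29     22     East                   638

4666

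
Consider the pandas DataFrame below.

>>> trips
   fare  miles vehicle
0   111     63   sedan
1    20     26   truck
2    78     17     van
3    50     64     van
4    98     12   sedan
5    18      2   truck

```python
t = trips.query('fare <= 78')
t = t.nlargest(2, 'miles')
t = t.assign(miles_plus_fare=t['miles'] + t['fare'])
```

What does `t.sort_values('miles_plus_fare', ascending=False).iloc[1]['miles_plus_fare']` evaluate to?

46

filter rows where fare <= 78:
   fare  miles vehicle
1    20     26   truck
2    78     17     van
3    50     64     van
5    18      2   truck
take 2 rows with largest miles:
   fare  miles vehicle
3    50     64     van
1    20     26   truck
add column miles_plus_fare = t['miles'] + t['fare']:
   fare  miles vehicle  miles_plus_fare
3    50     64     van              114
1    20     26   truck               46
sort by miles_plus_fare descending:
   fare  miles vehicle  miles_plus_fare
3    50     64     van              114
1    20     26   truck               46
value at position 1, column 'miles_plus_fare' → 46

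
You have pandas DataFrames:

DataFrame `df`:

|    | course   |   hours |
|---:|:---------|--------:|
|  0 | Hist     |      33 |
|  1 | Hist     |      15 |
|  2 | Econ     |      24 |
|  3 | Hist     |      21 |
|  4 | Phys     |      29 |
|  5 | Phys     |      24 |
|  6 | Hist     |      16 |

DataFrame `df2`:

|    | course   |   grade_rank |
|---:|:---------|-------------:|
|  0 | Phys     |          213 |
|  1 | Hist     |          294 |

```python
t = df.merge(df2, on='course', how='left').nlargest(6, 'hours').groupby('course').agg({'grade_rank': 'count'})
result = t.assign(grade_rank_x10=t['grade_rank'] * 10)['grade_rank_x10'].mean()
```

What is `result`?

merge on 'course' (how='left') → 7 rows:
  course  hours  grade_rank
0   Hist     33       294.0
1   Hist     15       294.0
2   Econ     24         NaN
3   Hist     21       294.0
4   Phys     29       213.0
5   Phys     24       213.0
6   Hist     16       294.0
take 6 rows with largest hours:
  course  hours  grade_rank
0   Hist     33       294.0
4   Phys     29       213.0
2   Econ     24         NaN
5   Phys     24       213.0
3   Hist     21       294.0
6   Hist     16       294.0
group by course, count of grade_rank:
        grade_rank
course            
Econ             0
Hist             3
Phys             2
add column grade_rank_x10 = t['grade_rank'] * 10:
        grade_rank  grade_rank_x10
course                            
Econ             0               0
Hist             3              30
Phys             2              20

16.6666666667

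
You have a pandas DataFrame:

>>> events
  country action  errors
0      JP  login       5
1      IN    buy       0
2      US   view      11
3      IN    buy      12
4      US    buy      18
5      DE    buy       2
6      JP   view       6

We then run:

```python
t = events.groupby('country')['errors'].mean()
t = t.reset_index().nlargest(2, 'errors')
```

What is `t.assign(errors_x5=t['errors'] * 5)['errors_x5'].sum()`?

102.5

group by country, mean of errors:
country
DE     2.0
IN     6.0
JP     5.5
US    14.5
Name: errors, dtype: float64
reset_index():
  country  errors
0      DE     2.0
1      IN     6.0
2      JP     5.5
3      US    14.5
take 2 rows with largest errors:
  country  errors
3      US    14.5
1      IN     6.0
add column errors_x5 = t['errors'] * 5:
  country  errors  errors_x5
3      US    14.5       72.5
1      IN     6.0       30.0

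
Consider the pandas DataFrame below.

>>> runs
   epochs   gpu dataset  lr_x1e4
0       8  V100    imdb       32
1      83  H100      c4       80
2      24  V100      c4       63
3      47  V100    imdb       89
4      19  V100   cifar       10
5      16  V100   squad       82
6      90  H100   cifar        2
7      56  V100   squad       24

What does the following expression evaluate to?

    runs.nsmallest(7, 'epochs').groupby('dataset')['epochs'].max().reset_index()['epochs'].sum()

205

take 7 rows with smallest epochs:
   epochs   gpu dataset  lr_x1e4
0       8  V100    imdb       32
5      16  V100   squad       82
4      19  V100   cifar       10
2      24  V100      c4       63
3      47  V100    imdb       89
7      56  V100   squad       24
1      83  H100      c4       80
group by dataset, max of epochs:
dataset
c4       83
cifar    19
imdb     47
squad    56
Name: epochs, dtype: int64
reset_index():
  dataset  epochs
0      c4      83
1   cifar      19
2    imdb      47
3   squad      56
Finally, sum of column 'epochs' = 205.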